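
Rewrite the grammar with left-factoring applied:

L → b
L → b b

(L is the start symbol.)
L → b L'
L' → ε
L' → b

Left-factoring transforms A → αβ₁ | αβ₂ into A → αA' and A' → β₁ | β₂
(α is the longest common prefix among the alternatives). Repeat until
no nonterminal has two alternatives with a common prefix.

Round 1: L has alternatives sharing prefix 'b'. Introduce L': L → b L'
  Add: L' → ε
  Add: L' → b

No remaining common prefixes — done.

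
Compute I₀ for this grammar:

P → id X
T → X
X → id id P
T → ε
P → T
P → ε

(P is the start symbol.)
First, augment the grammar with P' → P
I₀ = CLOSURE({ [P' → . P] }):
  [P' → . P] has the dot before P: add [P → . id X], [P → . T], [P → .]
  [P → . T] has the dot before T: add [T → . X], [T → .]
  [T → . X] has the dot before X: add [X → . id id P]
No further items can be added.

I₀ = { [P → . T], [P → . id X], [P → .], [P' → . P], [T → . X], [T → .], [X → . id id P] }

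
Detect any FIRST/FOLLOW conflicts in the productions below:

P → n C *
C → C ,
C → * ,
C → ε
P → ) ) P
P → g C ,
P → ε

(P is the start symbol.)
A FIRST/FOLLOW conflict occurs when a non-terminal N has a nullable alternative N → β (β ⇒* ε) and another alternative N → α with FIRST(α) ∩ FOLLOW(N) ≠ ∅: on such a lookahead the parser cannot decide between expanding α and letting N vanish via β.

Nullable non-terminals: C, P.
FIRST sets used below: FIRST(C) = { '*', ',', ε }

C: nullable alternative(s) C → ε; FOLLOW(C) = { '*', ',' }
  C → C ,: FIRST \ {ε} = { '*', ',' } — overlaps FOLLOW(C) on { '*', ',' }: CONFLICT
  C → * ,: FIRST \ {ε} = { '*' } — overlaps FOLLOW(C) on { '*' }: CONFLICT
  C → ε: FIRST \ {ε} = { } — this is the only nullable alternative, skip

P: nullable alternative(s) P → ε; FOLLOW(P) = { $ }
  P → n C *: FIRST \ {ε} = { 'n' } — disjoint from FOLLOW(P)
  P → ) ) P: FIRST \ {ε} = { ')' } — disjoint from FOLLOW(P)
  P → g C ,: FIRST \ {ε} = { 'g' } — disjoint from FOLLOW(P)
  P → ε: FIRST \ {ε} = { } — this is the only nullable alternative, skip

So the grammar has 2 FIRST/FOLLOW conflicts (marked CONFLICT above).

Answer: Yes. C → C ',' with FOLLOW(C) on { '*', ',' }; C → '*' ',' with FOLLOW(C) on { '*' }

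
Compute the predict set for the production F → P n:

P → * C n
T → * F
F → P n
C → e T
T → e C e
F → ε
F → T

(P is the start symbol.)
PREDICT(F → P n) = (FIRST(RHS) \ {ε}) ∪ (FOLLOW(F) if ε ∈ FIRST(RHS), i.e. RHS ⇒* ε)
FIRST(P) = { '*' }
FIRST(P n) = { '*' }
ε ∉ FIRST(P n), so FOLLOW(F) is not added.
PREDICT(F → P n) = { '*' }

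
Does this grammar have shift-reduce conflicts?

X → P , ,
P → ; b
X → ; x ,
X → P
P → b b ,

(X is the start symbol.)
Augment with X' → X and build the canonical LR(0) collection (I0 = CLOSURE({[X' → . X]}), then GOTO on every symbol after a dot until no new states appear). It has 12 states:
  I0: { [P → . ; b], [P → . b b ,], [X → . ; x ,], [X → . P , ,], [X → . P], [X' → . X] }  — shift
  I1: { [P → ; . b], [X → ; . x ,] }  — shift
  I2: { [X → P . , ,], [X → P .] }  — shift, reduce
  I3: { [X' → X .] }  — accept
  I4: { [P → b . b ,] }  — shift
  I5: { [P → b b . ,] }  — shift
  I6: { [P → b b , .] }  — reduce
  I7: { [X → P , . ,] }  — shift
  I8: { [X → P , , .] }  — reduce
  I9: { [P → ; b .] }  — reduce
  I10: { [X → ; x . ,] }  — shift
  I11: { [X → ; x , .] }  — reduce

I2 contains reduce item [X → P .] and shift item [X → P . , ,] — shift-reduce conflict.

Answer: Yes — I2: [X → P .] vs [X → P . , ,]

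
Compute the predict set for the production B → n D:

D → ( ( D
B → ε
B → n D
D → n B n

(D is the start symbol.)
{ 'n' }

PREDICT(B → n D) = (FIRST(RHS) \ {ε}) ∪ (FOLLOW(B) if ε ∈ FIRST(RHS), i.e. RHS ⇒* ε)
FIRST(n D) = { 'n' }
ε ∉ FIRST(n D), so FOLLOW(B) is not added.
PREDICT(B → n D) = { 'n' }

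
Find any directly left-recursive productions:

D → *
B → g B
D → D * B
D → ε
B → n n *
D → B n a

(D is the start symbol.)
Yes, D is left-recursive

Direct left recursion occurs when N → N α for some non-terminal N (the right-hand side begins with the left-hand side itself).

D → *: starts with '*'
B → g B: starts with g
D → D * B: LEFT RECURSIVE (starts with D)
D → ε: starts with ε
B → n n *: starts with n
D → B n a: starts with B

The grammar has direct left recursion on: D.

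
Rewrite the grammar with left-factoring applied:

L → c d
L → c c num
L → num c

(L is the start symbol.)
L → c L'
L' → d
L' → c num
L → num c

Left-factoring transforms A → αβ₁ | αβ₂ into A → αA' and A' → β₁ | β₂
(α is the longest common prefix among the alternatives). Repeat until
no nonterminal has two alternatives with a common prefix.

Round 1: L has alternatives sharing prefix 'c'. Introduce L': L → c L'
  Add: L' → d
  Add: L' → c num

No remaining common prefixes — done.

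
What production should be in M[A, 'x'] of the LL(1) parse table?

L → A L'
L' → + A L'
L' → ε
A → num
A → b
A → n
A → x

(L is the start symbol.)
To find M[A, 'x'], we find productions for A where 'x' is in the predict set (PREDICT(N → α) = (FIRST(α) \ {ε}) ∪ (FOLLOW(N) if α ⇒* ε)).

A → num: PREDICT = { 'num' }
A → b: PREDICT = { 'b' }
A → n: PREDICT = { 'n' }
A → x: PREDICT = { 'x' }
  'x' is in predict set, so this production goes in M[A, 'x']

M[A, 'x'] = A → x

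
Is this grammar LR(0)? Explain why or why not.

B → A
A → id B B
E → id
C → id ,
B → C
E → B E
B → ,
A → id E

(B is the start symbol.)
A grammar is LR(0) if no state in the canonical LR(0) collection has:
  - both a shift item (dot before a terminal) and a complete item (shift-reduce conflict), or
  - two or more complete items (reduce-reduce conflict; the accept item [B' → B .] counts as a complete item here).

Augment with B' → B and build the canonical LR(0) collection (I0 = CLOSURE({[B' → . B]}), then GOTO on every symbol after a dot until no new states appear). It has 13 states:
  I0: { [A → . id B B], [A → . id E], [B → . ,], [B → . A], [B → . C], [B' → . B], [C → . id ,] }  — shift
  I1: { [B → , .] }  — reduce
  I2: { [B → A .] }  — reduce
  I3: { [B' → B .] }  — accept
  I4: { [B → C .] }  — reduce
  I5: { [A → . id B B], [A → . id E], [A → id . B B], [A → id . E], [B → . ,], [B → . A], [B → . C], [C → . id ,], [C → id . ,], [E → . B E], [E → . id] }  — shift
  I6: { [B → , .], [C → id , .] }  — 2 reduces
  I7: { [A → . id B B], [A → . id E], [A → id B . B], [B → . ,], [B → . A], [B → . C], [C → . id ,], [E → . B E], [E → . id], [E → B . E] }  — shift
  I8: { [A → id E .] }  — reduce
  I9: { [A → . id B B], [A → . id E], [A → id . B B], [A → id . E], [B → . ,], [B → . A], [B → . C], [C → . id ,], [C → id . ,], [E → . B E], [E → . id], [E → id .] }  — shift, reduce
  I10: { [A → . id B B], [A → . id E], [A → id B B .], [B → . ,], [B → . A], [B → . C], [C → . id ,], [E → . B E], [E → . id], [E → B . E] }  — shift, reduce
  I11: { [E → B E .] }  — reduce
  I12: { [A → . id B B], [A → . id E], [B → . ,], [B → . A], [B → . C], [C → . id ,], [E → . B E], [E → . id], [E → B . E] }  — shift

Conflict in state I6:
  Reduce-reduce conflict: [B → , .] and [C → id , .]
So the grammar is NOT LR(0).

Answer: No. Reduce-reduce conflict: [B → , .] and [C → id , .]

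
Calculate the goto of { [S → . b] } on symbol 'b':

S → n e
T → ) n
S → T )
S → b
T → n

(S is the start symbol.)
{ [S → b .] }

GOTO(I, 'b') = CLOSURE({ [A → αX.β] : [A → α.Xβ] ∈ I, X = 'b' })

Items with dot before 'b', with the dot advanced:
  [S → . b] → [S → b .]
Closure adds nothing (no advanced item has the dot before a non-terminal).

GOTO = { [S → b .] }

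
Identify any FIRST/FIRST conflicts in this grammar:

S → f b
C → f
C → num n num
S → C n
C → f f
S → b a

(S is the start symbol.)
A FIRST/FIRST conflict occurs when two productions N → α and N → β for the same non-terminal have FIRST(α) ∩ FIRST(β) ≠ ∅ (with ε ∈ FIRST of a nullable right-hand side, so two nullable alternatives also conflict).

FIRST sets of the non-terminals at (or reachable through a nullable prefix from) the front of some alternative:
  FIRST(C) = { 'f', 'num' }

Productions for S:
  S → f b: FIRST = { 'f' }
  S → C n: FIRST = { 'f', 'num' }
  S → b a: FIRST = { 'b' }
Productions for C:
  C → f: FIRST = { 'f' }
  C → num n num: FIRST = { 'num' }
  C → f f: FIRST = { 'f' }

Conflict for S: S → f b and S → C n
  Overlap: { 'f' }
Conflict for C: C → f and C → f f
  Overlap: { 'f' }

Answer: Yes. S → f b / S → C n on { 'f' }; C → f / C → f f on { 'f' }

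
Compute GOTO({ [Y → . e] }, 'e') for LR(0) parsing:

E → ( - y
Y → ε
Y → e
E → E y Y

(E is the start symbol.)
GOTO(I, 'e') = CLOSURE({ [A → αX.β] : [A → α.Xβ] ∈ I, X = 'e' })

Items with dot before 'e', with the dot advanced:
  [Y → . e] → [Y → e .]
Closure adds nothing (no advanced item has the dot before a non-terminal).

GOTO = { [Y → e .] }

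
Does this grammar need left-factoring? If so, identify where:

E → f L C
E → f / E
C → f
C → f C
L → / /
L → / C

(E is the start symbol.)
Yes, E has productions with common prefix 'f'; C has productions with common prefix 'f'; L has productions with common prefix '/'

Left-factoring is needed when two productions for the same non-terminal
share a common prefix on the right-hand side.

Productions for E:
  E → f L C
  E → f / E
Productions for C:
  C → f
  C → f C
Productions for L:
  L → / /
  L → / C

Found common prefix 'f' in productions for E
Found common prefix 'f' in productions for C
Found common prefix '/' in productions for L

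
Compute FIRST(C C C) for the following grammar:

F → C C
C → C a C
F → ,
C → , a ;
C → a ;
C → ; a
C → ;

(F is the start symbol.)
{ ',', ';', 'a' }

FIRST sets of the non-terminals involved (from the grammar, by fixed-point iteration):
  FIRST(C) = { ',', ';', 'a' }

To compute FIRST(C C C), process the symbols left to right:
Symbol C is a non-terminal. Add FIRST(C) \ {ε} = { ',', ';', 'a' }
C is not nullable (ε ∉ FIRST(C)), so stop here.
FIRST(C C C) = { ',', ';', 'a' }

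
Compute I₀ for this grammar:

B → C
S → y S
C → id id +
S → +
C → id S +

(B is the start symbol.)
{ [B → . C], [B' → . B], [C → . id S +], [C → . id id +] }

First, augment the grammar with B' → B
I₀ = CLOSURE({ [B' → . B] }):
  [B' → . B] has the dot before B: add [B → . C]
  [B → . C] has the dot before C: add [C → . id id +], [C → . id S +]
No further items can be added.

I₀ = { [B → . C], [B' → . B], [C → . id S +], [C → . id id +] }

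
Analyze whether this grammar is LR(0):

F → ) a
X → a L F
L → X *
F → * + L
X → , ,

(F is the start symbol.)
A grammar is LR(0) if no state in the canonical LR(0) collection has:
  - both a shift item (dot before a terminal) and a complete item (shift-reduce conflict), or
  - two or more complete items (reduce-reduce conflict; the accept item [F' → F .] counts as a complete item here).

Augment with F' → F and build the canonical LR(0) collection (I0 = CLOSURE({[F' → . F]}), then GOTO on every symbol after a dot until no new states appear). It has 14 states:
  I0: { [F → . ) a], [F → . * + L], [F' → . F] }  — shift
  I1: { [F → ) . a] }  — shift
  I2: { [F → * . + L] }  — shift
  I3: { [F' → F .] }  — accept
  I4: { [F → * + . L], [L → . X *], [X → . , ,], [X → . a L F] }  — shift
  I5: { [X → , . ,] }  — shift
  I6: { [F → * + L .] }  — reduce
  I7: { [L → X . *] }  — shift
  I8: { [L → . X *], [X → . , ,], [X → . a L F], [X → a . L F] }  — shift
  I9: { [F → . ) a], [F → . * + L], [X → a L . F] }  — shift
  I10: { [X → a L F .] }  — reduce
  I11: { [L → X * .] }  — reduce
  I12: { [X → , , .] }  — reduce
  I13: { [F → ) a .] }  — reduce

Every state is either a pure shift/goto state or contains exactly one complete item and nothing to shift — no conflicts. The grammar is LR(0).

Answer: Yes, the grammar is LR(0)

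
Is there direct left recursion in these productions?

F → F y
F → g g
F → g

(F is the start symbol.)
Yes, F is left-recursive

Direct left recursion occurs when N → N α for some non-terminal N (the right-hand side begins with the left-hand side itself).

F → F y: LEFT RECURSIVE (starts with F)
F → g g: starts with g
F → g: starts with g

The grammar has direct left recursion on: F.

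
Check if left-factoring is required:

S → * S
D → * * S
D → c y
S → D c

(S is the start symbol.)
Left-factoring is needed when two productions for the same non-terminal
share a common prefix on the right-hand side.

Productions for S:
  S → * S
  S → D c
Productions for D:
  D → * * S
  D → c y

No common prefixes found.

Answer: No, left-factoring is not needed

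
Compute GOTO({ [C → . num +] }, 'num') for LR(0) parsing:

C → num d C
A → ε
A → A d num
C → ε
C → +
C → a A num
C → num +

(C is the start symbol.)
GOTO(I, 'num') = CLOSURE({ [A → αX.β] : [A → α.Xβ] ∈ I, X = 'num' })

Items with dot before 'num', with the dot advanced:
  [C → . num +] → [C → num . +]
Closure adds nothing (no advanced item has the dot before a non-terminal).

GOTO = { [C → num . +] }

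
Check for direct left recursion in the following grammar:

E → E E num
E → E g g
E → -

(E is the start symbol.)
Direct left recursion occurs when N → N α for some non-terminal N (the right-hand side begins with the left-hand side itself).

E → E E num: LEFT RECURSIVE (starts with E)
E → E g g: LEFT RECURSIVE (starts with E)
E → -: starts with '-'

The grammar has direct left recursion on: E.

Answer: Yes, E is left-recursive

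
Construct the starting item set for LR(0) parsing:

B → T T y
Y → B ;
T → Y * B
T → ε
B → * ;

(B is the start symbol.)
{ [B → . * ;], [B → . T T y], [B' → . B], [T → . Y * B], [T → .], [Y → . B ;] }

First, augment the grammar with B' → B
I₀ = CLOSURE({ [B' → . B] }):
  [B' → . B] has the dot before B: add [B → . T T y], [B → . * ;]
  [B → . T T y] has the dot before T: add [T → . Y * B], [T → .]
  [T → . Y * B] has the dot before Y: add [Y → . B ;]
No further items can be added.

I₀ = { [B → . * ;], [B → . T T y], [B' → . B], [T → . Y * B], [T → .], [Y → . B ;] }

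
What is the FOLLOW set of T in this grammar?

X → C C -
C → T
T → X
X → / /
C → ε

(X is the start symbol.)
{ '-', '/' }

To compute FOLLOW(T), find every occurrence of T on a right-hand side N → α T β: add FIRST(β) \ {ε}, and if β is empty or nullable also add FOLLOW(N). Iterate to a fixed point.

In C → T: T is at the end, add FOLLOW(C)

The FOLLOW sets referred to above (computed the same way, to a fixed point):
  FOLLOW(C) = { '-', '/' }

Taking the union: FOLLOW(T) = { '-', '/' }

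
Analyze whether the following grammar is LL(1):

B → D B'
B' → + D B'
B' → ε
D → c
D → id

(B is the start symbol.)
Relevant sets:
  FOLLOW(B') = { $ }

For B':
  PREDICT(B' → '+' D B') = { '+' }
  PREDICT(B' → ε) = { $ }
For D:
  PREDICT(D → c) = { 'c' }
  PREDICT(D → id) = { 'id' }
B has a single production, so nothing to check there.

All predict sets are disjoint. The grammar IS LL(1).

Answer: Yes, the grammar is LL(1).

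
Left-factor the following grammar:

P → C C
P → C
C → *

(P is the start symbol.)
P → C P'
P' → C
P' → ε
C → *

Left-factoring transforms A → αβ₁ | αβ₂ into A → αA' and A' → β₁ | β₂
(α is the longest common prefix among the alternatives). Repeat until
no nonterminal has two alternatives with a common prefix.

Round 1: P has alternatives sharing prefix 'C'. Introduce P': P → C P'
  Add: P' → C
  Add: P' → ε

No remaining common prefixes — done.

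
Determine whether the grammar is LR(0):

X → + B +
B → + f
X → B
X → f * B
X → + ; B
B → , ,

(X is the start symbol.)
Augment with X' → X and build the canonical LR(0) collection (I0 = CLOSURE({[X' → . X]}), then GOTO on every symbol after a dot until no new states appear). It has 15 states:
  I0: { [B → . + f], [B → . , ,], [X → . + ; B], [X → . + B +], [X → . B], [X → . f * B], [X' → . X] }  — shift
  I1: { [B → + . f], [B → . + f], [B → . , ,], [X → + . ; B], [X → + . B +] }  — shift
  I2: { [B → , . ,] }  — shift
  I3: { [X → B .] }  — reduce
  I4: { [X' → X .] }  — accept
  I5: { [X → f . * B] }  — shift
  I6: { [B → . + f], [B → . , ,], [X → f * . B] }  — shift
  I7: { [B → + . f] }  — shift
  I8: { [X → f * B .] }  — reduce
  I9: { [B → + f .] }  — reduce
  I10: { [B → , , .] }  — reduce
  I11: { [B → . + f], [B → . , ,], [X → + ; . B] }  — shift
  I12: { [X → + B . +] }  — shift
  I13: { [X → + B + .] }  — reduce
  I14: { [X → + ; B .] }  — reduce

Every state is either a pure shift/goto state or contains exactly one complete item and nothing to shift — no conflicts. The grammar is LR(0).

Answer: Yes, the grammar is LR(0)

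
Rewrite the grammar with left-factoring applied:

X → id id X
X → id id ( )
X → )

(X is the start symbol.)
X → id id X'
X' → X
X' → ( )
X → )

Left-factoring transforms A → αβ₁ | αβ₂ into A → αA' and A' → β₁ | β₂
(α is the longest common prefix among the alternatives). Repeat until
no nonterminal has two alternatives with a common prefix.

Round 1: X has alternatives sharing prefix 'id id'. Introduce X': X → id id X'
  Add: X' → X
  Add: X' → ( )

No remaining common prefixes — done.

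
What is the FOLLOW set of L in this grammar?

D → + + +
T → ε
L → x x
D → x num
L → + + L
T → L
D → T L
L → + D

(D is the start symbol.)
{ $, '+', 'x' }

To compute FOLLOW(L), find every occurrence of L on a right-hand side N → α L β: add FIRST(β) \ {ε}, and if β is empty or nullable also add FOLLOW(N). Iterate to a fixed point.

In L → + + L: L is at the end; this adds FOLLOW(L) to itself — nothing new
In T → L: L is at the end, add FOLLOW(T)
In D → T L: L is at the end, add FOLLOW(D)

The FOLLOW sets referred to above (computed the same way, to a fixed point):
  FOLLOW(T) = { '+', 'x' }
  FOLLOW(D) = { $, '+', 'x' }

Taking the union: FOLLOW(L) = { $, '+', 'x' }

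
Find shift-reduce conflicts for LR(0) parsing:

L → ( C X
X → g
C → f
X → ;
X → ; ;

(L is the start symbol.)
A shift-reduce conflict occurs when an LR(0) state has both:
  - a complete (reduce) item [A → α .] (dot at the end), and
  - a shift item [B → β . c γ] (dot before a terminal).

Augment with L' → L and build the canonical LR(0) collection (I0 = CLOSURE({[L' → . L]}), then GOTO on every symbol after a dot until no new states appear). It has 9 states:
  I0: { [L → . ( C X], [L' → . L] }  — shift
  I1: { [C → . f], [L → ( . C X] }  — shift
  I2: { [L' → L .] }  — accept
  I3: { [L → ( C . X], [X → . ; ;], [X → . ;], [X → . g] }  — shift
  I4: { [C → f .] }  — reduce
  I5: { [X → ; . ;], [X → ; .] }  — shift, reduce
  I6: { [L → ( C X .] }  — reduce
  I7: { [X → g .] }  — reduce
  I8: { [X → ; ; .] }  — reduce

I5 contains reduce item [X → ; .] and shift item [X → ; . ;] — shift-reduce conflict.

Answer: Yes — I5: [X → ; .] vs [X → ; . ;]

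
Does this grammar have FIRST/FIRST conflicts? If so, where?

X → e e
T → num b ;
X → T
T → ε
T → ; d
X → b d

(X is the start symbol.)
FIRST sets of the non-terminals at (or reachable through a nullable prefix from) the front of some alternative:
  FIRST(T) = { ';', 'num', ε }

Productions for X:
  X → e e: FIRST = { 'e' }
  X → T: FIRST = { ';', 'num', ε }
  X → b d: FIRST = { 'b' }
Productions for T:
  T → num b ;: FIRST = { 'num' }
  T → ε: FIRST = { ε }
  T → ; d: FIRST = { ';' }

All alternatives of each non-terminal have pairwise disjoint FIRST sets.

Answer: No FIRST/FIRST conflicts.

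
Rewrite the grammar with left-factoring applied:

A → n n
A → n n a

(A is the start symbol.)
A → n n A'
A' → ε
A' → a

Left-factoring transforms A → αβ₁ | αβ₂ into A → αA' and A' → β₁ | β₂
(α is the longest common prefix among the alternatives). Repeat until
no nonterminal has two alternatives with a common prefix.

Round 1: A has alternatives sharing prefix 'n n'. Introduce A': A → n n A'
  Add: A' → ε
  Add: A' → a

No remaining common prefixes — done.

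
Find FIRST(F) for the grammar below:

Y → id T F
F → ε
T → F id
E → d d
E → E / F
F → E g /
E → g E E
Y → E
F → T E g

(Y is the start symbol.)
{ 'd', 'g', 'id', ε }

FIRST sets of the other non-terminals involved (by the same procedure, iterated to a fixed point):
  FIRST(E) = { 'd', 'g' }
  FIRST(T) = { 'd', 'g', 'id' }

From F → ε:
  - ε-production, so ε ∈ FIRST(F)
From F → E g /:
  - E is a non-terminal: add FIRST(E) \ {ε} = { 'd', 'g' }
    E is not nullable, so stop
From F → T E g:
  - T is a non-terminal: add FIRST(T) \ {ε} = { 'd', 'g', 'id' }
    T is not nullable, so stop

Collecting: FIRST(F) = { 'd', 'g', 'id', ε }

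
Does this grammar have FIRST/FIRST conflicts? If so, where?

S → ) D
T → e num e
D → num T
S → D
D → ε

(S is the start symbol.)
No FIRST/FIRST conflicts.

A FIRST/FIRST conflict occurs when two productions N → α and N → β for the same non-terminal have FIRST(α) ∩ FIRST(β) ≠ ∅ (with ε ∈ FIRST of a nullable right-hand side, so two nullable alternatives also conflict).

FIRST sets of the non-terminals at (or reachable through a nullable prefix from) the front of some alternative:
  FIRST(D) = { 'num', ε }

Productions for S:
  S → ) D: FIRST = { ')' }
  S → D: FIRST = { 'num', ε }
Productions for D:
  D → num T: FIRST = { 'num' }
  D → ε: FIRST = { ε }
T has only one production, so no FIRST/FIRST conflict is possible there.

All alternatives of each non-terminal have pairwise disjoint FIRST sets.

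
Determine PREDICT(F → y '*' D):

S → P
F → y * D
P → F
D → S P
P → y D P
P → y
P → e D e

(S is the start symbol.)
{ 'y' }

PREDICT(F → y '*' D) = (FIRST(RHS) \ {ε}) ∪ (FOLLOW(F) if ε ∈ FIRST(RHS), i.e. RHS ⇒* ε)
FIRST(y '*' D) = { 'y' }
ε ∉ FIRST(y '*' D), so FOLLOW(F) is not added.
PREDICT(F → y '*' D) = { 'y' }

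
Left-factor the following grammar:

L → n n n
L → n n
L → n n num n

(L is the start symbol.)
L → n n L'
L' → n
L' → ε
L' → num n

Left-factoring transforms A → αβ₁ | αβ₂ into A → αA' and A' → β₁ | β₂
(α is the longest common prefix among the alternatives). Repeat until
no nonterminal has two alternatives with a common prefix.

Round 1: L has alternatives sharing prefix 'n n'. Introduce L': L → n n L'
  Add: L' → n
  Add: L' → ε
  Add: L' → num n

No remaining common prefixes — done.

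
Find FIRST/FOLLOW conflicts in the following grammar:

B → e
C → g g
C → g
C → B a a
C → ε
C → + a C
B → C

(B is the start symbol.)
Yes. C → B a a with FOLLOW(C) on { 'a' }

Nullable non-terminals: B, C.
FIRST sets used below: FIRST(C) = { '+', 'a', 'e', 'g', ε }, FIRST(B) = { '+', 'a', 'e', 'g', ε }

B: nullable alternative(s) B → C; FOLLOW(B) = { $, 'a' }
  B → e: FIRST \ {ε} = { 'e' } — disjoint from FOLLOW(B)
  B → C: FIRST \ {ε} = { '+', 'a', 'e', 'g' } — this is the only nullable alternative, skip

C: nullable alternative(s) C → ε; FOLLOW(C) = { $, 'a' }
  C → g g: FIRST \ {ε} = { 'g' } — disjoint from FOLLOW(C)
  C → g: FIRST \ {ε} = { 'g' } — disjoint from FOLLOW(C)
  C → B a a: FIRST \ {ε} = { '+', 'a', 'e', 'g' } — overlaps FOLLOW(C) on { 'a' }: CONFLICT
  C → ε: FIRST \ {ε} = { } — this is the only nullable alternative, skip
  C → + a C: FIRST \ {ε} = { '+' } — disjoint from FOLLOW(C)

So the grammar has 1 FIRST/FOLLOW conflict (marked CONFLICT above).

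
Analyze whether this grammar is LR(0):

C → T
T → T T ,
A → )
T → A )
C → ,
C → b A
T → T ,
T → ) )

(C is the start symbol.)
No. Shift-reduce conflict between [A → ) .] and [T → ) . )]

Augment with C' → C and build the canonical LR(0) collection (I0 = CLOSURE({[C' → . C]}), then GOTO on every symbol after a dot until no new states appear). It has 14 states:
  I0: { [A → . )], [C → . ,], [C → . T], [C → . b A], [C' → . C], [T → . ) )], [T → . A )], [T → . T ,], [T → . T T ,] }  — shift
  I1: { [A → ) .], [T → ) . )] }  — shift, reduce
  I2: { [C → , .] }  — reduce
  I3: { [T → A . )] }  — shift
  I4: { [C' → C .] }  — accept
  I5: { [A → . )], [C → T .], [T → . ) )], [T → . A )], [T → . T ,], [T → . T T ,], [T → T . ,], [T → T . T ,] }  — shift, reduce
  I6: { [A → . )], [C → b . A] }  — shift
  I7: { [A → ) .] }  — reduce
  I8: { [C → b A .] }  — reduce
  I9: { [T → T , .] }  — reduce
  I10: { [A → . )], [T → . ) )], [T → . A )], [T → . T ,], [T → . T T ,], [T → T . ,], [T → T . T ,], [T → T T . ,] }  — shift
  I11: { [T → T , .], [T → T T , .] }  — 2 reduces
  I12: { [T → A ) .] }  — reduce
  I13: { [T → ) ) .] }  — reduce

Conflict in state I1:
  Shift-reduce conflict between [A → ) .] and [T → ) . )]
So the grammar is NOT LR(0).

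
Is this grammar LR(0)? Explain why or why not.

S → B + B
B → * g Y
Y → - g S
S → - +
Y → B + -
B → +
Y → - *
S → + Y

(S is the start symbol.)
No. Shift-reduce conflict between [B → + .] and [B → . * g Y]

A grammar is LR(0) if no state in the canonical LR(0) collection has:
  - both a shift item (dot before a terminal) and a complete item (shift-reduce conflict), or
  - two or more complete items (reduce-reduce conflict; the accept item [S' → S .] counts as a complete item here).

Augment with S' → S and build the canonical LR(0) collection (I0 = CLOSURE({[S' → . S]}), then GOTO on every symbol after a dot until no new states appear). It has 20 states:
  I0: { [B → . * g Y], [B → . +], [S → . + Y], [S → . - +], [S → . B + B], [S' → . S] }  — shift
  I1: { [B → * . g Y] }  — shift
  I2: { [B → + .], [B → . * g Y], [B → . +], [S → + . Y], [Y → . - *], [Y → . - g S], [Y → . B + -] }  — shift, reduce
  I3: { [S → - . +] }  — shift
  I4: { [S → B . + B] }  — shift
  I5: { [S' → S .] }  — accept
  I6: { [B → . * g Y], [B → . +], [S → B + . B] }  — shift
  I7: { [B → + .] }  — reduce
  I8: { [S → B + B .] }  — reduce
  I9: { [S → - + .] }  — reduce
  I10: { [Y → - . *], [Y → - . g S] }  — shift
  I11: { [Y → B . + -] }  — shift
  I12: { [S → + Y .] }  — reduce
  I13: { [Y → B + . -] }  — shift
  I14: { [Y → B + - .] }  — reduce
  I15: { [Y → - * .] }  — reduce
  I16: { [B → . * g Y], [B → . +], [S → . + Y], [S → . - +], [S → . B + B], [Y → - g . S] }  — shift
  I17: { [Y → - g S .] }  — reduce
  I18: { [B → * g . Y], [B → . * g Y], [B → . +], [Y → . - *], [Y → . - g S], [Y → . B + -] }  — shift
  I19: { [B → * g Y .] }  — reduce

Conflict in state I2:
  Shift-reduce conflict between [B → + .] and [B → . * g Y]
So the grammar is NOT LR(0).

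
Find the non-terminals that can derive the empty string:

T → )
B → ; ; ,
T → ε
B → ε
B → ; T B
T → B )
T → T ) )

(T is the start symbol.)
{ 'B', 'T' }

A non-terminal is nullable if it can derive ε (the empty string): either it has an ε-production, or it has a production whose right-hand side consists entirely of nullable non-terminals.

ε-productions: T → ε, B → ε
So T, B are immediately nullable.
Every non-terminal is now nullable.
Nullable = { 'B', 'T' }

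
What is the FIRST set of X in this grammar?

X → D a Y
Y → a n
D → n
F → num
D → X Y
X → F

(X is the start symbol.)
{ 'n', 'num' }

FIRST sets of the other non-terminals involved (by the same procedure, iterated to a fixed point):
  FIRST(D) = { 'n', 'num' }
  FIRST(F) = { 'num' }

From X → D a Y:
  - D is a non-terminal: add FIRST(D) \ {ε} = { 'n', 'num' }
    D is not nullable, so stop
From X → F:
  - F is a non-terminal: add FIRST(F) \ {ε} = { 'num' }
    F is not nullable, so stop

Collecting: FIRST(X) = { 'n', 'num' }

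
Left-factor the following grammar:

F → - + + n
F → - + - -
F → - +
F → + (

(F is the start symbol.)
F → - + F'
F' → + n
F' → - -
F' → ε
F → + (

Left-factoring transforms A → αβ₁ | αβ₂ into A → αA' and A' → β₁ | β₂
(α is the longest common prefix among the alternatives). Repeat until
no nonterminal has two alternatives with a common prefix.

Round 1: F has alternatives sharing prefix '- +'. Introduce F': F → - + F'
  Add: F' → + n
  Add: F' → - -
  Add: F' → ε

No remaining common prefixes — done.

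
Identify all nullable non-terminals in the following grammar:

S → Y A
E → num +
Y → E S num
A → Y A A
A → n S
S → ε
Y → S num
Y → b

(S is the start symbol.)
{ 'S' }

A non-terminal is nullable if it can derive ε (the empty string): either it has an ε-production, or it has a production whose right-hand side consists entirely of nullable non-terminals.

ε-productions: S → ε
So S is immediately nullable.
No further non-terminal can be added: every production for the remaining non-terminals contains a terminal or a non-nullable non-terminal.
Nullable = { 'S' }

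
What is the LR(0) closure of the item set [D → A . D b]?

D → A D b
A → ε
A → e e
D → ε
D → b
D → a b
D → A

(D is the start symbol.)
To compute CLOSURE, for each item [A → α.Bβ] where B is a non-terminal, add [B → .γ] for all productions B → γ; repeat for the newly added items until nothing changes.

Start with: [D → A . D b]
  [D → A . D b] has the dot before D: add [D → . A D b], [D → .], [D → . b], [D → . a b], [D → . A]
  [D → . A D b] has the dot before A: add [A → .], [A → . e e]
No further items can be added.

CLOSURE = { [A → . e e], [A → .], [D → . A D b], [D → . A], [D → . a b], [D → . b], [D → .], [D → A . D b] }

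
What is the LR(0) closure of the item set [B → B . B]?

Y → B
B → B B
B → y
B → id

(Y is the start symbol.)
{ [B → . B B], [B → . id], [B → . y], [B → B . B] }

Start with: [B → B . B]
  [B → B . B] has the dot before B: add [B → . B B], [B → . y], [B → . id]
No further items can be added.

CLOSURE = { [B → . B B], [B → . id], [B → . y], [B → B . B] }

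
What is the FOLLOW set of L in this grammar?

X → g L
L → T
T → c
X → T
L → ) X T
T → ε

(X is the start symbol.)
To compute FOLLOW(L), find every occurrence of L on a right-hand side N → α L β: add FIRST(β) \ {ε}, and if β is empty or nullable also add FOLLOW(N). Iterate to a fixed point.

In X → g L: L is at the end, add FOLLOW(X)

The FOLLOW sets referred to above (computed the same way, to a fixed point):
  FOLLOW(X) = { $, 'c' }

Taking the union: FOLLOW(L) = { $, 'c' }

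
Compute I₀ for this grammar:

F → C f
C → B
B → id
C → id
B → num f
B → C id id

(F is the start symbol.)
{ [B → . C id id], [B → . id], [B → . num f], [C → . B], [C → . id], [F → . C f], [F' → . F] }

First, augment the grammar with F' → F
I₀ = CLOSURE({ [F' → . F] }):
  [F' → . F] has the dot before F: add [F → . C f]
  [F → . C f] has the dot before C: add [C → . B], [C → . id]
  [C → . B] has the dot before B: add [B → . id], [B → . num f], [B → . C id id]
No further items can be added.

I₀ = { [B → . C id id], [B → . id], [B → . num f], [C → . B], [C → . id], [F → . C f], [F' → . F] }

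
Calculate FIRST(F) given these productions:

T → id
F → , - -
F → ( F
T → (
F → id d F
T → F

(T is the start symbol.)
{ '(', ',', 'id' }

To compute FIRST(F), examine every production with F on the left-hand side, reading each right-hand side left to right until a non-nullable symbol is reached.

From F → , - -:
  - ',' is a terminal: add ',' and stop
From F → ( F:
  - '(' is a terminal: add '(' and stop
From F → id d F:
  - id is a terminal: add 'id' and stop

Collecting: FIRST(F) = { '(', ',', 'id' }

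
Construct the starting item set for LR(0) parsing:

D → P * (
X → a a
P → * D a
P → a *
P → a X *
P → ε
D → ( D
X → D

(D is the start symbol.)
First, augment the grammar with D' → D
I₀ = CLOSURE({ [D' → . D] }):
  [D' → . D] has the dot before D: add [D → . P * (], [D → . ( D]
  [D → . P * (] has the dot before P: add [P → . * D a], [P → . a *], [P → . a X *], [P → .]
No further items can be added.

I₀ = { [D → . ( D], [D → . P * (], [D' → . D], [P → . * D a], [P → . a *], [P → . a X *], [P → .] }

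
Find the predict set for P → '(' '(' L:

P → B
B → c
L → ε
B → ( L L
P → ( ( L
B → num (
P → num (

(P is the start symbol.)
PREDICT(P → '(' '(' L) = (FIRST(RHS) \ {ε}) ∪ (FOLLOW(P) if ε ∈ FIRST(RHS), i.e. RHS ⇒* ε)
FIRST('(' '(' L) = { '(' }
ε ∉ FIRST('(' '(' L), so FOLLOW(P) is not added.
PREDICT(P → '(' '(' L) = { '(' }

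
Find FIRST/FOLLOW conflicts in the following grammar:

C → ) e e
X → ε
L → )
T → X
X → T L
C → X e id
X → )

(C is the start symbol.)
A FIRST/FOLLOW conflict occurs when a non-terminal N has a nullable alternative N → β (β ⇒* ε) and another alternative N → α with FIRST(α) ∩ FOLLOW(N) ≠ ∅: on such a lookahead the parser cannot decide between expanding α and letting N vanish via β.

Nullable non-terminals: T, X.
FIRST sets used below: FIRST(T) = { ')', ε }, FIRST(L) = { ')' }
T has a nullable alternative but only one production, so nothing to check.

X: nullable alternative(s) X → ε; FOLLOW(X) = { ')', 'e' }
  X → ε: FIRST \ {ε} = { } — this is the only nullable alternative, skip
  X → T L: FIRST \ {ε} = { ')' } — overlaps FOLLOW(X) on { ')' }: CONFLICT
  X → ): FIRST \ {ε} = { ')' } — overlaps FOLLOW(X) on { ')' }: CONFLICT

C, L have no nullable alternative, so no FIRST/FOLLOW check is needed there.

So the grammar has 2 FIRST/FOLLOW conflicts (marked CONFLICT above).

Answer: Yes. X → T L with FOLLOW(X) on { ')' }; X → ')' with FOLLOW(X) on { ')' }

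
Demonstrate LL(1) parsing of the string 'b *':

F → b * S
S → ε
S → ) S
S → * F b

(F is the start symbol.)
LL(1) parsing maintains a stack (initially the start symbol over $) and the input. At each step: if the stack top is a terminal, match it against the current input token; if it is a non-terminal N, replace it with the RHS of M[N, lookahead] (the unique production whose predict set contains the lookahead).

Stack is shown with the top on the left.

Stack    Input  Action
----------------------
F $      b * $  output F → b * S
b * S $  b * $  match 'b'
* S $    * $    match '*'
S $      $      output S → ε
$        $      accept

The string is accepted.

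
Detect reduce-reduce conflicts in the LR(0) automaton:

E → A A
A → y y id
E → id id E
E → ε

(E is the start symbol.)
No reduce-reduce conflicts

A reduce-reduce conflict occurs when an LR(0) state has two complete items [A → α .] and [B → β .] — both call for a reduction, and with no lookahead the parser cannot choose between them.

Augment with E' → E and build the canonical LR(0) collection (I0 = CLOSURE({[E' → . E]}), then GOTO on every symbol after a dot until no new states appear). It has 10 states:
  I0: { [A → . y y id], [E → . A A], [E → . id id E], [E → .], [E' → . E] }  — shift, reduce
  I1: { [A → . y y id], [E → A . A] }  — shift
  I2: { [E' → E .] }  — accept
  I3: { [E → id . id E] }  — shift
  I4: { [A → y . y id] }  — shift
  I5: { [A → y y . id] }  — shift
  I6: { [A → y y id .] }  — reduce
  I7: { [A → . y y id], [E → . A A], [E → . id id E], [E → .], [E → id id . E] }  — shift, reduce
  I8: { [E → id id E .] }  — reduce
  I9: { [E → A A .] }  — reduce

No state contains more than one complete item.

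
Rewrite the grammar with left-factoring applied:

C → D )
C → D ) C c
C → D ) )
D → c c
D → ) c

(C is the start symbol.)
Left-factoring transforms A → αβ₁ | αβ₂ into A → αA' and A' → β₁ | β₂
(α is the longest common prefix among the alternatives). Repeat until
no nonterminal has two alternatives with a common prefix.

Round 1: C has alternatives sharing prefix 'D )'. Introduce C': C → D ) C'
  Add: C' → ε
  Add: C' → C c
  Add: C' → )

No remaining common prefixes — done.

Resulting grammar:
C → D ) C'
C' → ε
C' → C c
C' → )
D → c c
D → ) c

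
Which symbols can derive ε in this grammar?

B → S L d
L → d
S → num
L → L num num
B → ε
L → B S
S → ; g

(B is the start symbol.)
{ 'B' }

ε-productions: B → ε
So B is immediately nullable.
No further non-terminal can be added: every production for the remaining non-terminals contains a terminal or a non-nullable non-terminal.
Nullable = { 'B' }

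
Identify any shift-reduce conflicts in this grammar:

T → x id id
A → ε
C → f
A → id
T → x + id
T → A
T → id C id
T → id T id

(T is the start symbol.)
A shift-reduce conflict occurs when an LR(0) state has both:
  - a complete (reduce) item [A → α .] (dot at the end), and
  - a shift item [B → β . c γ] (dot before a terminal).

Augment with T' → T and build the canonical LR(0) collection (I0 = CLOSURE({[T' → . T]}), then GOTO on every symbol after a dot until no new states appear). It has 14 states:
  I0: { [A → . id], [A → .], [T → . A], [T → . id C id], [T → . id T id], [T → . x + id], [T → . x id id], [T' → . T] }  — shift, reduce
  I1: { [T → A .] }  — reduce
  I2: { [T' → T .] }  — accept
  I3: { [A → . id], [A → .], [A → id .], [C → . f], [T → . A], [T → . id C id], [T → . id T id], [T → . x + id], [T → . x id id], [T → id . C id], [T → id . T id] }  — shift, 2 reduces
  I4: { [T → x . + id], [T → x . id id] }  — shift
  I5: { [T → x + . id] }  — shift
  I6: { [T → x id . id] }  — shift
  I7: { [T → x id id .] }  — reduce
  I8: { [T → x + id .] }  — reduce
  I9: { [T → id C . id] }  — shift
  I10: { [T → id T . id] }  — shift
  I11: { [C → f .] }  — reduce
  I12: { [T → id T id .] }  — reduce
  I13: { [T → id C id .] }  — reduce

I0 contains reduce item [A → .] and shift items [A → . id], [T → . id C id], [T → . id T id], [T → . x + id], [T → . x id id] — shift-reduce conflict.
I3 contains reduce items [A → .], [A → id .] and shift items [A → . id], [C → . f], [T → . id C id], [T → . id T id], [T → . x + id], [T → . x id id] — shift-reduce conflict.

Answer: Yes — I0: [A → .] vs [A → . id]; I3: [A → .] vs [A → . id]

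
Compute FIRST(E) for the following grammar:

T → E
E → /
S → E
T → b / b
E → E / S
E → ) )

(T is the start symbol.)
{ ')', '/' }

From E → /:
  - '/' is a terminal: add '/' and stop
From E → E / S:
  - E is the symbol being defined: contributes nothing new
    E is not nullable, so stop
From E → ) ):
  - ')' is a terminal: add ')' and stop

Collecting: FIRST(E) = { ')', '/' }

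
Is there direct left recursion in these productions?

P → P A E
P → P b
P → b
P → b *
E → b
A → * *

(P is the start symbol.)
Yes, P is left-recursive

P → P A E: LEFT RECURSIVE (starts with P)
P → P b: LEFT RECURSIVE (starts with P)
P → b: starts with b
P → b *: starts with b
E → b: starts with b
A → * *: starts with '*'

The grammar has direct left recursion on: P.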